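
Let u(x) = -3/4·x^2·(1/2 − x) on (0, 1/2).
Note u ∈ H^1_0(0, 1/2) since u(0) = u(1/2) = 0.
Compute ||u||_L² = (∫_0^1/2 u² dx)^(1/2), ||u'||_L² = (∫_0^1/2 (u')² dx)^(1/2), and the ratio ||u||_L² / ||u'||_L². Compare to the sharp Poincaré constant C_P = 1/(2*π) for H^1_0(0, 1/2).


||u||_L² / ||u'||_L² = sqrt(14)/28 < C_P = 1/(2*π).

u(x) = -3/4·x^2·(1/2 − x), so u'(x) = 3*x*(3*x - 1)/4.
u(x) = -3/4·x^2·(1/2 − x) vanishes at x = 0 and x = 1/2, so u ∈ H^1_0(0, 1/2). Differentiate via the product rule and integrate the resulting polynomials term by term.
  ∫_0^1/2 u² dx = ∫_0^1/2 (9*x^6/16 - 9*x^5/16 + 9*x^4/64) dx. Term by term:
    ∫_0^1/2 9*x^6/16 dx = 9/14336;  ∫_0^1/2 -9*x^5/16 dx = -3/2048;  ∫_0^1/2 9*x^4/64 dx = 9/10240.
  Sum: 9/14336 − 3/2048 + 9/10240 = 3/71680.
  ∫_0^1/2 (u')² dx = ∫_0^1/2 (81*x^4/16 - 27*x^3/8 + 9*x^2/16) dx. Term by term:
    ∫_0^1/2 81*x^4/16 dx = 81/2560;  ∫_0^1/2 -27*x^3/8 dx = -27/512;  ∫_0^1/2 9*x^2/16 dx = 3/128.
  Sum: 81/2560 − 27/512 + 3/128 = 3/1280.
∫_0^1/2 u² dx = 3/71680, so ||u||_L² = sqrt(210)/2240.
∫_0^1/2 (u')² dx = 3/1280, so ||u'||_L² = sqrt(15)/80.
Ratio ||u||_L² / ||u'||_L² = sqrt(14)/28.
Sharp Poincaré constant on H^1_0(0, 1/2) is C_P = L/π = 1/(2*π), achieved by sin(2*π·x).
A polynomial bump cannot attain the sharp Poincaré constant (only the first sine eigenfunction does), so the ratio is strictly less than C_P, consistent with ||u||_L² ≤ C_P ||u'||_L².


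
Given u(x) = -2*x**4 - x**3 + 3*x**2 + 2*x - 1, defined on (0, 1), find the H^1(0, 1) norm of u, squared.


||u||_{H^1}^2 = 2336/315

The H^1 norm (squared) on an interval (0, L) is
  ||u||_{H^1}^2 = ∫_0^L u(x)^2 dx + ∫_0^L u'(x)^2 dx.
Compute u'(x) = -8*x**3 - 3*x**2 + 6*x + 2.
Then u(x)^2 = 4*x**8 + 4*x**7 - 11*x**6 - 14*x**5 + 9*x**4 + 14*x**3 - 2*x**2 - 4*x + 1 and u'(x)^2 = 64*x**6 + 48*x**5 - 87*x**4 - 68*x**3 + 24*x**2 + 24*x + 4.
Integrate each monomial from 0 to 1 using ∫_0^1 c·x^n dx = c·1^(n+1)/(n+1):
  ∫_0^1 u(x)^2 dx = ∫_0^1 (4*x^8 + 4*x^7 - 11*x^6 - 14*x^5 + 9*x^4 + 14*x^3 - 2*x^2 - 4*x + 1) dx. Term by term:
    ∫_0^1 4*x^8 dx = 4/9;  ∫_0^1 4*x^7 dx = 1/2;  ∫_0^1 -11*x^6 dx = -11/7;
    ∫_0^1 -14*x^5 dx = -7/3;  ∫_0^1 9*x^4 dx = 9/5;  ∫_0^1 14*x^3 dx = 7/2;
    ∫_0^1 -2*x^2 dx = -2/3;  ∫_0^1 -4*x dx = -2;  ∫_0^1 1 dx = 1.
  Sum: 4/9 + 1/2 − 11/7 − 7/3 + 9/5 + 7/2 − 2/3 − 2 + 1 = 212/315.
  ∫_0^1 u'(x)^2 dx = ∫_0^1 (64*x^6 + 48*x^5 - 87*x^4 - 68*x^3 + 24*x^2 + 24*x + 4) dx. Term by term:
    ∫_0^1 64*x^6 dx = 64/7;  ∫_0^1 48*x^5 dx = 8;  ∫_0^1 -87*x^4 dx = -87/5;
    ∫_0^1 -68*x^3 dx = -17;  ∫_0^1 24*x^2 dx = 8;  ∫_0^1 24*x dx = 12;
    ∫_0^1 4 dx = 4.
  Sum: 64/7 + 8 − 87/5 − 17 + 8 + 12 + 4 = 236/35.
Adding: ||u||_{H^1}^2 = 212/315 + 236/35 = 2336/315.


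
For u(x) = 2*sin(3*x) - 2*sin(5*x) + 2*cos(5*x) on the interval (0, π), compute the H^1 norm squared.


||u||_{H^1(0,π)}^2 = 124*π

u'(x) = -10*sin(5*x) + 6*cos(3*x) - 10*cos(5*x).
Expand u² and (u')² and integrate term by term on (0, π), using: for integers n ≥ 1, ∫_0^π sin²(nx) dx = ∫_0^π cos²(nx) dx = π/2; for n ≠ n', ∫_0^π sin(nx)sin(n'x) dx = ∫_0^π cos(nx)cos(n'x) dx = 0; and by product-to-sum, ∫_0^π sin(nx)cos(n'x) dx = ½∫_0^π [sin((n+n')x) + sin((n−n')x)] dx, which is 0 when n+n' is even and 2n/(n²−n'²) when n+n' is odd (it need not vanish on (0, π)).
  u² squared terms: (-2)²·∫sin(5x)² dx = 4·π/2 = 2*π;  (2)²·∫cos(5x)² dx = 4·π/2 = 2*π;  (2)²·∫sin(3x)² dx = 4·π/2 = 2*π.
  u² cross terms: 2·(-2)·(2)·∫sin(5x)·cos(5x) dx = -8·(0) = 0;  2·(-2)·(2)·∫sin(5x)·sin(3x) dx = -8·(0) = 0;  2·(2)·(2)·∫cos(5x)·sin(3x) dx = 8·(0) = 0.
  So ∫_0^π u² dx = 2*π + 2*π + 2*π + 0 + 0 + 0 = 6*π.
  (u')² squared terms: (-10)²·∫cos(5x)² dx = 100·π/2 = 50*π;  (-10)²·∫sin(5x)² dx = 100·π/2 = 50*π;  (6)²·∫cos(3x)² dx = 36·π/2 = 18*π.
  (u')² cross terms: 2·(-10)·(-10)·∫cos(5x)·sin(5x) dx = 200·(0) = 0;  2·(-10)·(6)·∫cos(5x)·cos(3x) dx = -120·(0) = 0;  2·(-10)·(6)·∫sin(5x)·cos(3x) dx = -120·(0) = 0.
  So ∫_0^π (u')² dx = 50*π + 50*π + 18*π + 0 + 0 + 0 = 118*π.
||u||_{H^1}^2 = (6*π) + (118*π) = 124*π.


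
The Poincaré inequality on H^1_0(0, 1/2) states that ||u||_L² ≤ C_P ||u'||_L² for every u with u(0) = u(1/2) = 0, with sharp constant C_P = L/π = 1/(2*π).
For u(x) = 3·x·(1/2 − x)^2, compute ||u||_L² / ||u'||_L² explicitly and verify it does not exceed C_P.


||u||_L² / ||u'||_L² = sqrt(14)/28 < C_P = 1/(2*π).

u(x) = 3·x·(1/2 − x)^2, so u'(x) = 9*x^2 - 6*x + 3/4.
u(x) = 3·x·(1/2 − x)^2 vanishes at x = 0 and x = 1/2, so u ∈ H^1_0(0, 1/2). Differentiate via the product rule and integrate the resulting polynomials term by term.
  ∫_0^1/2 u² dx = ∫_0^1/2 (9*x^6 - 18*x^5 + 27*x^4/2 - 9*x^3/2 + 9*x^2/16) dx. Term by term:
    ∫_0^1/2 9*x^6 dx = 9/896;  ∫_0^1/2 -18*x^5 dx = -3/64;  ∫_0^1/2 27*x^4/2 dx = 27/320;
    ∫_0^1/2 -9*x^3/2 dx = -9/128;  ∫_0^1/2 9*x^2/16 dx = 3/128.
  Sum: 9/896 − 3/64 + 27/320 − 9/128 + 3/128 = 3/4480.
  ∫_0^1/2 (u')² dx = ∫_0^1/2 (81*x^4 - 108*x^3 + 99*x^2/2 - 9*x + 9/16) dx. Term by term:
    ∫_0^1/2 81*x^4 dx = 81/160;  ∫_0^1/2 -108*x^3 dx = -27/16;  ∫_0^1/2 99*x^2/2 dx = 33/16;
    ∫_0^1/2 -9*x dx = -9/8;  ∫_0^1/2 9/16 dx = 9/32.
  Sum: 81/160 − 27/16 + 33/16 − 9/8 + 9/32 = 3/80.
∫_0^1/2 u² dx = 3/4480, so ||u||_L² = sqrt(210)/560.
∫_0^1/2 (u')² dx = 3/80, so ||u'||_L² = sqrt(15)/20.
Ratio ||u||_L² / ||u'||_L² = sqrt(14)/28.
Sharp Poincaré constant on H^1_0(0, 1/2) is C_P = L/π = 1/(2*π), achieved by sin(2*π·x).
A polynomial bump cannot attain the sharp Poincaré constant (only the first sine eigenfunction does), so the ratio is strictly less than C_P, consistent with ||u||_L² ≤ C_P ||u'||_L².


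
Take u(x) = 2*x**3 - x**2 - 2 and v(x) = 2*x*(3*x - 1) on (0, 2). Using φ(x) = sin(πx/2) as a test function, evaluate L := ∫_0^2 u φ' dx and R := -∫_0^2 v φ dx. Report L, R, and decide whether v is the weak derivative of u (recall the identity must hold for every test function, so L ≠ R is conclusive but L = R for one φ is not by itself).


LHS = -40/π + 192/π^3, RHS = -40/π + 192/π^3. Yes, v = u' weakly.

u(x) = 2*x**3 - x**2 - 2, classical derivative u'(x) = 6*x**2 - 2*x.
φ(x) = sin(πx/2), so φ'(x) = π*cos(π*x/2)/2.
Note φ(0) = φ(2) = 0, so the boundary term u·φ vanishes.
LHS = ∫_0^2 u(x) φ'(x) dx = ∫_0^2 (π*x^3*cos(π*x/2) - π*x^2*cos(π*x/2)/2 - π*cos(π*x/2)) dx. Term by term:
  ∫_0^2 -π*cos(π*x/2) dx = 0;  ∫_0^2 π*x^3*cos(π*x/2) dx = -48/π + 192/π^3;  ∫_0^2 -π*x^2*cos(π*x/2)/2 dx = 8/π.
Sum: 0 + -48/π + 192/π^3 + 8/π = -40/π + 192/π^3.
So LHS = -40/π + 192/π^3.
∫_0^2 v(x) φ(x) dx = ∫_0^2 (6*x^2*sin(π*x/2) - 2*x*sin(π*x/2)) dx. Term by term:
  ∫_0^2 -2*x*sin(π*x/2) dx = -8/π;  ∫_0^2 6*x^2*sin(π*x/2) dx = -192/π^3 + 48/π.
Sum: -8/π + -192/π^3 + 48/π = -192/π^3 + 40/π.
So RHS = -∫_0^2 v(x) φ(x) dx = -40/π + 192/π^3.
LHS = RHS, so the identity holds for this test φ.
Moreover u is smooth here and v(x) = u'(x) = 6*x**2 - 2*x pointwise, so the identity holds for every test function. Hence v is the weak derivative of u.


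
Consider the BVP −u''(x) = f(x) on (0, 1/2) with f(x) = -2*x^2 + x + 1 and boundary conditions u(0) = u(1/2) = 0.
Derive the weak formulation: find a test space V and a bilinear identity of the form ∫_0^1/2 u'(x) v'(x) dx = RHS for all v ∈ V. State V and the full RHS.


V = H^1_0(0, 1/2) (so v(0) = v(1/2) = 0); weak form: ∫_0^1/2 u'v' dx = ∫_0^1/2 (-2*x^2 + x + 1) v dx for all v ∈ V.

Multiply both sides by a test function v and integrate from 0 to 1/2:
  ∫_0^1/2 −u''(x) v(x) dx = ∫_0^1/2 f(x) v(x) dx.
Integrate the LHS by parts once:
  ∫_0^1/2 −u'' v dx = −[u'(x) v(x)]_0^1/2 + ∫_0^1/2 u'(x) v'(x) dx.
Thus ∫_0^1/2 u'(x) v'(x) dx = ∫_0^1/2 f(x) v(x) dx + [u'(x) v(x)]_0^1/2.
Choose V so that boundary terms are either known or forced to vanish.
u is Dirichlet: u(0) = u(1/2) = 0. Let V = H^1_0(0, 1/2); then v(0) = v(1/2) = 0, and [u' v]_0^1/2 = 0.
Weak formulation: find u (satisfying any essential BC) such that ∫_0^1/2 u'(x) v'(x) dx = ∫_0^1/2 f v dx for all v ∈ V.
Substituting f(x) = -2*x^2 + x + 1, the right-hand side is ∫_0^1/2 (-2*x^2 + x + 1) v dx.


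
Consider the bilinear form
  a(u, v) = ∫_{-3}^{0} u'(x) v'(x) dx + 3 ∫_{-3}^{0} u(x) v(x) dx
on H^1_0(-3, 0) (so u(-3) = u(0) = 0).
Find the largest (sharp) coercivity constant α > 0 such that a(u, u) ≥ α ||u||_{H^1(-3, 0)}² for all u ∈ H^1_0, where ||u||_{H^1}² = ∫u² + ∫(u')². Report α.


α = 1

Coercivity of a(·,·) on H^1_0(-3, 0) means a(u, u) ≥ α ||u||_{H^1}² for every u ∈ H^1_0.
The interval has length L = 3, and Poincaré/coercivity depend only on L. Here a(u, u) = ∫(u')² + (3)·∫u².
Here c = 3 ≥ 1, so a(u,u) = ∫(u')² + c∫u² ≥ ∫(u')² + ∫u² = ||u||_{H^1}², i.e. α = 1 works. No larger α is possible: a(u,u) ≥ α||u||_{H^1}² means (1−α)∫(u')² ≥ (α−c)∫u², and for the modes u_n = sin(nπ(x−x₀)/L) (x₀ the left endpoint) one has ∫u_n²/∫(u_n')² = (L/(nπ))² → 0, so a(u_n,u_n)/||u_n||_{H^1}² → 1. Hence the optimal constant is α = 1.
Therefore α = 1.


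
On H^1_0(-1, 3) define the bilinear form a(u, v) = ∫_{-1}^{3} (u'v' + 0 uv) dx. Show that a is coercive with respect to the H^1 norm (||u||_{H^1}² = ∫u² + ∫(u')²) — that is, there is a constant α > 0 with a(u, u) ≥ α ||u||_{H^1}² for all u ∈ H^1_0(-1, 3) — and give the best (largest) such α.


α = π^2/(π^2 + 16)

Coercivity of a(·,·) on H^1_0(-1, 3) means a(u, u) ≥ α ||u||_{H^1}² for every u ∈ H^1_0.
The interval has length L = 4, and Poincaré/coercivity depend only on L. Here a(u, u) = ∫(u')² + (0)·∫u².
Here c = 0, so a(u,u) = ∫(u')² alone. The condition a(u,u) ≥ α||u||_{H^1}² reads (1−α)∫(u')² ≥ (α−c)∫u². Any admissible α is ≤ 1 (rapidly oscillating u have ∫u²/∫(u')² → 0), and α = 1 would force 0 ≥ (1−c)∫u², impossible since c < 1; so 1−α > 0. By the sharp Poincaré inequality on H^1_0 of an interval of length L, ∫(u')² ≥ (π/L)²∫u² with equality for the first sine mode sin(π(x−x₀)/L) (x₀ the left endpoint), so the inequality holds for all u iff (1−α)(π/L)² ≥ α − c, i.e. α ≤ ((π/L)² + c)/((π/L)² + 1) = (1 + c(L/π)²)/(1 + (L/π)²). (Direct route, valid since c ≤ 0: Poincaré gives c∫u² ≥ c(L/π)²∫(u')², so a(u,u) ≥ (1 + c(L/π)²)∫(u')², while ||u||_{H^1}² ≤ (1 + (L/π)²)∫(u')²; dividing yields the same α.) With (π/L)² = π^2/16 and c = 0, the largest admissible constant is α = ((π/L)² + c)/((π/L)² + 1).
Simplifying, α = π^2/(π^2 + 16).


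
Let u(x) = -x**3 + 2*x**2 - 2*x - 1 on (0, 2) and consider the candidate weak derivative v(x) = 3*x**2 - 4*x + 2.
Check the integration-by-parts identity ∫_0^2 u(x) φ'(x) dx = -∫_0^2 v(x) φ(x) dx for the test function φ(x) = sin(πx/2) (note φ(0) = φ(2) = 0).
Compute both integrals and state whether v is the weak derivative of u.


LHS = -96/π^3 + 16/π, RHS = -16/π + 96/π^3. No, v is not the weak derivative of u.

u(x) = -x**3 + 2*x**2 - 2*x - 1, classical derivative u'(x) = -3*x**2 + 4*x - 2.
φ(x) = sin(πx/2), so φ'(x) = π*cos(π*x/2)/2.
Note φ(0) = φ(2) = 0, so the boundary term u·φ vanishes.
LHS = ∫_0^2 u(x) φ'(x) dx = ∫_0^2 (-π*x^3*cos(π*x/2)/2 + π*x^2*cos(π*x/2) - π*x*cos(π*x/2) - π*cos(π*x/2)/2) dx. Term by term:
  ∫_0^2 -π*cos(π*x/2)/2 dx = 0;  ∫_0^2 π*x^2*cos(π*x/2) dx = -16/π;  ∫_0^2 -π*x*cos(π*x/2) dx = 8/π;
  ∫_0^2 -π*x^3*cos(π*x/2)/2 dx = -96/π^3 + 24/π.
Sum: 0 − 16/π + 8/π + -96/π^3 + 24/π = -96/π^3 + 16/π.
So LHS = -96/π^3 + 16/π.
∫_0^2 v(x) φ(x) dx = ∫_0^2 (3*x^2*sin(π*x/2) - 4*x*sin(π*x/2) + 2*sin(π*x/2)) dx. Term by term:
  ∫_0^2 2*sin(π*x/2) dx = 8/π;  ∫_0^2 -4*x*sin(π*x/2) dx = -16/π;  ∫_0^2 3*x^2*sin(π*x/2) dx = -96/π^3 + 24/π.
Sum: 8/π − 16/π + -96/π^3 + 24/π = -96/π^3 + 16/π.
So RHS = -∫_0^2 v(x) φ(x) dx = -16/π + 96/π^3.
LHS − RHS = -192/π^3 + 32/π ≠ 0, so the identity fails.
(For a valid weak derivative the identity must hold for EVERY test function, in particular this one. The failure shows v is NOT the weak derivative of u.)
Correct weak derivative would be u'(x) = -3*x**2 + 4*x - 2.


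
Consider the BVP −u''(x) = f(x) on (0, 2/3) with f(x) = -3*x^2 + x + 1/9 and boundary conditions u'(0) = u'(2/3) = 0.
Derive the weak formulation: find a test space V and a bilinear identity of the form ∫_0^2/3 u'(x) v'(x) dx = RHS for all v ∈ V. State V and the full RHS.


V = H^1(0, 2/3) (no boundary constraint on v; u is determined up to an additive constant); weak form: ∫_0^2/3 u'v' dx = ∫_0^2/3 (-3*x^2 + x + 1/9) v dx for all v ∈ V.

Multiply both sides by a test function v and integrate from 0 to 2/3:
  ∫_0^2/3 −u''(x) v(x) dx = ∫_0^2/3 f(x) v(x) dx.
Integrate the LHS by parts once:
  ∫_0^2/3 −u'' v dx = −[u'(x) v(x)]_0^2/3 + ∫_0^2/3 u'(x) v'(x) dx.
Thus ∫_0^2/3 u'(x) v'(x) dx = ∫_0^2/3 f(x) v(x) dx + [u'(x) v(x)]_0^2/3.
Choose V so that boundary terms are either known or forced to vanish.
u has homogeneous Neumann: u'(0) = u'(2/3) = 0. So [u' v]_0^2/3 = 0·v(2/3) − 0·v(0) = 0 for any v; take V = H^1(0, 2/3).
Weak formulation: find u (satisfying any essential BC) such that ∫_0^2/3 u'(x) v'(x) dx = ∫_0^2/3 f v dx for all v ∈ V (homogeneous Neumann, so boundary terms vanish).
Substituting f(x) = -3*x^2 + x + 1/9, the right-hand side is ∫_0^2/3 (-3*x^2 + x + 1/9) v dx.
Compatibility check (pure Neumann): taking v ≡ 1 ∈ V gives 0 = ∫_0^2/3 f dx + (0) − (0), i.e. ∫_0^2/3 f dx must equal u'(0) − u'(2/3) = 0. Indeed ∫_0^2/3 (-3*x^2 + x + 1/9) dx = 0, so the data are compatible. The solution is then unique only up to an additive constant (fix it e.g. by requiring ∫_0^2/3 u dx = 0).


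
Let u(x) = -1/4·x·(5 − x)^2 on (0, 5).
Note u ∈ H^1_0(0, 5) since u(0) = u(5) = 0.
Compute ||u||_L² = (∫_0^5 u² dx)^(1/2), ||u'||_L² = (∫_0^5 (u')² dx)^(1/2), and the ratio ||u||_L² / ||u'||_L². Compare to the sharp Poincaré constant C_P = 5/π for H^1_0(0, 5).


||u||_L² / ||u'||_L² = 5*sqrt(14)/14 < C_P = 5/π.

u(x) = -1/4·x·(5 − x)^2, so u'(x) = (5 - 3*x)*(x - 5)/4.
u(x) = -1/4·x·(5 − x)^2 vanishes at x = 0 and x = 5, so u ∈ H^1_0(0, 5). Differentiate via the product rule and integrate the resulting polynomials term by term.
  ∫_0^5 u² dx = ∫_0^5 (x^6/16 - 5*x^5/4 + 75*x^4/8 - 125*x^3/4 + 625*x^2/16) dx. Term by term:
    ∫_0^5 x^6/16 dx = 78125/112;  ∫_0^5 -5*x^5/4 dx = -78125/24;  ∫_0^5 75*x^4/8 dx = 46875/8;
    ∫_0^5 -125*x^3/4 dx = -78125/16;  ∫_0^5 625*x^2/16 dx = 78125/48.
  Sum: 78125/112 − 78125/24 + 46875/8 − 78125/16 + 78125/48 = 15625/336.
  ∫_0^5 (u')² dx = ∫_0^5 (9*x^4/16 - 15*x^3/2 + 275*x^2/8 - 125*x/2 + 625/16) dx. Term by term:
    ∫_0^5 9*x^4/16 dx = 5625/16;  ∫_0^5 -15*x^3/2 dx = -9375/8;  ∫_0^5 275*x^2/8 dx = 34375/24;
    ∫_0^5 -125*x/2 dx = -3125/4;  ∫_0^5 625/16 dx = 3125/16.
  Sum: 5625/16 − 9375/8 + 34375/24 − 3125/4 + 3125/16 = 625/24.
∫_0^5 u² dx = 15625/336, so ||u||_L² = 125*sqrt(21)/84.
∫_0^5 (u')² dx = 625/24, so ||u'||_L² = 25*sqrt(6)/12.
Ratio ||u||_L² / ||u'||_L² = 5*sqrt(14)/14.
Sharp Poincaré constant on H^1_0(0, 5) is C_P = L/π = 5/π, achieved by sin(π/5·x).
A polynomial bump cannot attain the sharp Poincaré constant (only the first sine eigenfunction does), so the ratio is strictly less than C_P, consistent with ||u||_L² ≤ C_P ||u'||_L².


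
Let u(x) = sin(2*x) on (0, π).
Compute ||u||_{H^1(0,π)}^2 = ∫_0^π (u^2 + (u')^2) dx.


||u||_{H^1(0,π)}^2 = 5*π/2

u'(x) = 2*cos(2*x).
Expand u² and (u')² and integrate term by term on (0, π), using: for integers n ≥ 1, ∫_0^π sin²(nx) dx = ∫_0^π cos²(nx) dx = π/2; for n ≠ n', ∫_0^π sin(nx)sin(n'x) dx = ∫_0^π cos(nx)cos(n'x) dx = 0; and by product-to-sum, ∫_0^π sin(nx)cos(n'x) dx = ½∫_0^π [sin((n+n')x) + sin((n−n')x)] dx, which is 0 when n+n' is even and 2n/(n²−n'²) when n+n' is odd (it need not vanish on (0, π)).
  u² squared terms: (1)²·∫sin(2x)² dx = 1·π/2 = π/2.
  So ∫_0^π u² dx = π/2.
  (u')² squared terms: (2)²·∫cos(2x)² dx = 4·π/2 = 2*π.
  So ∫_0^π (u')² dx = 2*π.
||u||_{H^1}^2 = (π/2) + (2*π) = 5*π/2.


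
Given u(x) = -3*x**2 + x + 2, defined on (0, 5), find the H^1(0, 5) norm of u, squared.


||u||_{H^1}^2 = 33925/6

The H^1 norm (squared) on an interval (0, L) is
  ||u||_{H^1}^2 = ∫_0^L u(x)^2 dx + ∫_0^L u'(x)^2 dx.
Compute u'(x) = 1 - 6*x.
Then u(x)^2 = 9*x**4 - 6*x**3 - 11*x**2 + 4*x + 4 and u'(x)^2 = 36*x**2 - 12*x + 1.
Integrate each monomial from 0 to 5 using ∫_0^5 c·x^n dx = c·5^(n+1)/(n+1):
  ∫_0^5 u(x)^2 dx = ∫_0^5 (9*x^4 - 6*x^3 - 11*x^2 + 4*x + 4) dx. Term by term:
    ∫_0^5 9*x^4 dx = 5625;  ∫_0^5 -6*x^3 dx = -1875/2;  ∫_0^5 -11*x^2 dx = -1375/3;
    ∫_0^5 4*x dx = 50;  ∫_0^5 4 dx = 20.
  Sum: 5625 − 1875/2 − 1375/3 + 50 + 20 = 25795/6.
  ∫_0^5 u'(x)^2 dx = ∫_0^5 (36*x^2 - 12*x + 1) dx. Term by term:
    ∫_0^5 36*x^2 dx = 1500;  ∫_0^5 -12*x dx = -150;  ∫_0^5 1 dx = 5.
  Sum: 1500 − 150 + 5 = 1355.
Adding: ||u||_{H^1}^2 = 25795/6 + 1355 = 33925/6.


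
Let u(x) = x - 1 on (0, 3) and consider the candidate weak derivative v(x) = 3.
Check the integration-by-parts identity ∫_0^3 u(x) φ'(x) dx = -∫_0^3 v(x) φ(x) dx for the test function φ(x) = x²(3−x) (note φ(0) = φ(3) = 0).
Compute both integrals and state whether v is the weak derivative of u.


LHS = -27/4, RHS = -81/4. No, v is not the weak derivative of u.

u(x) = x - 1, classical derivative u'(x) = 1.
φ(x) = x²(3−x), so φ'(x) = 3*x*(2 - x).
Note φ(0) = φ(3) = 0, so the boundary term u·φ vanishes.
LHS = ∫_0^3 u(x) φ'(x) dx = ∫_0^3 (-3*x^3 + 9*x^2 - 6*x) dx. Term by term:
  ∫_0^3 -3*x^3 dx = -243/4;  ∫_0^3 9*x^2 dx = 81;  ∫_0^3 -6*x dx = -27.
Sum: -243/4 + 81 − 27 = -27/4.
So LHS = -27/4.
∫_0^3 v(x) φ(x) dx = ∫_0^3 (-3*x^3 + 9*x^2) dx. Term by term:
  ∫_0^3 -3*x^3 dx = -243/4;  ∫_0^3 9*x^2 dx = 81.
Sum: -243/4 + 81 = 81/4.
So RHS = -∫_0^3 v(x) φ(x) dx = -81/4.
LHS − RHS = 27/2 ≠ 0, so the identity fails.
(For a valid weak derivative the identity must hold for EVERY test function, in particular this one. The failure shows v is NOT the weak derivative of u.)
Correct weak derivative would be u'(x) = 1.


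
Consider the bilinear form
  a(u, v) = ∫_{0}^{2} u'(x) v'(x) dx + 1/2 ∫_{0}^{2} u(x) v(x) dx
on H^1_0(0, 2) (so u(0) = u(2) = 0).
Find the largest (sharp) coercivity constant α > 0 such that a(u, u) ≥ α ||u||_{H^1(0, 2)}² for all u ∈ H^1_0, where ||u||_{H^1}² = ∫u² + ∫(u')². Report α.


α = (2 + π^2)/(4 + π^2)

Coercivity of a(·,·) on H^1_0(0, 2) means a(u, u) ≥ α ||u||_{H^1}² for every u ∈ H^1_0.
The interval has length L = 2, and Poincaré/coercivity depend only on L. Here a(u, u) = ∫(u')² + (1/2)·∫u².
Here 0 < c = 1/2 < 1. The condition a(u,u) ≥ α||u||_{H^1}² reads (1−α)∫(u')² ≥ (α−c)∫u². Any admissible α is ≤ 1 (rapidly oscillating u have ∫u²/∫(u')² → 0), and α = 1 would force 0 ≥ (1−c)∫u², impossible since c < 1; so 1−α > 0. By the sharp Poincaré inequality on H^1_0 of an interval of length L, ∫(u')² ≥ (π/L)²∫u² with equality for the first sine mode sin(π(x−x₀)/L) (x₀ the left endpoint), so the inequality holds for all u iff (1−α)(π/L)² ≥ α − c, i.e. α ≤ ((π/L)² + c)/((π/L)² + 1) = (1 + c(L/π)²)/(1 + (L/π)²). With (π/L)² = π^2/4 and c = 1/2, the largest admissible constant is α = ((π/L)² + c)/((π/L)² + 1).
Simplifying, α = (2 + π^2)/(4 + π^2).


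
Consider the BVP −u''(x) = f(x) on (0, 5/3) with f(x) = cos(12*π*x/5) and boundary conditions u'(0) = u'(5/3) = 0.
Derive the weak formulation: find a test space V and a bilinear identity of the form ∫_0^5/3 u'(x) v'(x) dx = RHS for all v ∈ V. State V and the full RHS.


V = H^1(0, 5/3) (no boundary constraint on v; u is determined up to an additive constant); weak form: ∫_0^5/3 u'v' dx = ∫_0^5/3 (cos(12*π*x/5)) v dx for all v ∈ V.

Multiply both sides by a test function v and integrate from 0 to 5/3:
  ∫_0^5/3 −u''(x) v(x) dx = ∫_0^5/3 f(x) v(x) dx.
Integrate the LHS by parts once:
  ∫_0^5/3 −u'' v dx = −[u'(x) v(x)]_0^5/3 + ∫_0^5/3 u'(x) v'(x) dx.
Thus ∫_0^5/3 u'(x) v'(x) dx = ∫_0^5/3 f(x) v(x) dx + [u'(x) v(x)]_0^5/3.
Choose V so that boundary terms are either known or forced to vanish.
u has homogeneous Neumann: u'(0) = u'(5/3) = 0. So [u' v]_0^5/3 = 0·v(5/3) − 0·v(0) = 0 for any v; take V = H^1(0, 5/3).
Weak formulation: find u (satisfying any essential BC) such that ∫_0^5/3 u'(x) v'(x) dx = ∫_0^5/3 f v dx for all v ∈ V (homogeneous Neumann, so boundary terms vanish).
Substituting f(x) = cos(12*π*x/5), the right-hand side is ∫_0^5/3 (cos(12*π*x/5)) v dx.
Compatibility check (pure Neumann): taking v ≡ 1 ∈ V gives 0 = ∫_0^5/3 f dx + (0) − (0), i.e. ∫_0^5/3 f dx must equal u'(0) − u'(5/3) = 0. Indeed ∫_0^5/3 (cos(12*π*x/5)) dx = 0, so the data are compatible. The solution is then unique only up to an additive constant (fix it e.g. by requiring ∫_0^5/3 u dx = 0).


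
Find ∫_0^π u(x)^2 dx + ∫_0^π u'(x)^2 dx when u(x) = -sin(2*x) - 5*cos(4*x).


||u||_{H^1(0,π)}^2 = 215*π

u'(x) = 20*sin(4*x) - 2*cos(2*x).
Expand u² and (u')² and integrate term by term on (0, π), using: for integers n ≥ 1, ∫_0^π sin²(nx) dx = ∫_0^π cos²(nx) dx = π/2; for n ≠ n', ∫_0^π sin(nx)sin(n'x) dx = ∫_0^π cos(nx)cos(n'x) dx = 0; and by product-to-sum, ∫_0^π sin(nx)cos(n'x) dx = ½∫_0^π [sin((n+n')x) + sin((n−n')x)] dx, which is 0 when n+n' is even and 2n/(n²−n'²) when n+n' is odd (it need not vanish on (0, π)).
  u² squared terms: (-1)²·∫sin(2x)² dx = 1·π/2 = π/2;  (-5)²·∫cos(4x)² dx = 25·π/2 = 25*π/2.
  u² cross terms: 2·(-1)·(-5)·∫sin(2x)·cos(4x) dx = 10·(0) = 0.
  So ∫_0^π u² dx = π/2 + 25*π/2 + 0 = 13*π.
  (u')² squared terms: (-2)²·∫cos(2x)² dx = 4·π/2 = 2*π;  (20)²·∫sin(4x)² dx = 400·π/2 = 200*π.
  (u')² cross terms: 2·(-2)·(20)·∫cos(2x)·sin(4x) dx = -80·(0) = 0.
  So ∫_0^π (u')² dx = 2*π + 200*π + 0 = 202*π.
||u||_{H^1}^2 = (13*π) + (202*π) = 215*π.


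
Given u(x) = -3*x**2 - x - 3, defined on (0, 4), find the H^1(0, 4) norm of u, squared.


||u||_{H^1}^2 = 53768/15

The H^1 norm (squared) on an interval (0, L) is
  ||u||_{H^1}^2 = ∫_0^L u(x)^2 dx + ∫_0^L u'(x)^2 dx.
Compute u'(x) = -6*x - 1.
Then u(x)^2 = 9*x**4 + 6*x**3 + 19*x**2 + 6*x + 9 and u'(x)^2 = 36*x**2 + 12*x + 1.
Integrate each monomial from 0 to 4 using ∫_0^4 c·x^n dx = c·4^(n+1)/(n+1):
  ∫_0^4 u(x)^2 dx = ∫_0^4 (9*x^4 + 6*x^3 + 19*x^2 + 6*x + 9) dx. Term by term:
    ∫_0^4 9*x^4 dx = 9216/5;  ∫_0^4 6*x^3 dx = 384;  ∫_0^4 19*x^2 dx = 1216/3;
    ∫_0^4 6*x dx = 48;  ∫_0^4 9 dx = 36.
  Sum: 9216/5 + 384 + 1216/3 + 48 + 36 = 40748/15.
  ∫_0^4 u'(x)^2 dx = ∫_0^4 (36*x^2 + 12*x + 1) dx. Term by term:
    ∫_0^4 36*x^2 dx = 768;  ∫_0^4 12*x dx = 96;  ∫_0^4 1 dx = 4.
  Sum: 768 + 96 + 4 = 868.
Adding: ||u||_{H^1}^2 = 40748/15 + 868 = 53768/15.


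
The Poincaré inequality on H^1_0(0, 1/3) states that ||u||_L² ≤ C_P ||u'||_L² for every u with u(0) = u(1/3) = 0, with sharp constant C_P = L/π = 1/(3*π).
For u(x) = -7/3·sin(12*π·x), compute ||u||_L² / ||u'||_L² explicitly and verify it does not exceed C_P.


||u||_L² / ||u'||_L² = 1/(12*π) < C_P = 1/(3*π).

u(x) = -7/3·sin(12*π·x), so u'(x) = -28*π*cos(12*π*x).
Writing u(x) = A·sin(kπx/L) with A = -7/3 and k = 4, use ∫_0^L sin²(kπx/L) dx = L/2 and ∫_0^L cos²(kπx/L) dx = L/2.
u² = 49/9·sin²(12*π·x) and (u')² = 784*π^2·cos²(12*π·x), and each of sin², cos² integrates to L/2 = 1/6 over (0, 1/3).
∫_0^1/3 u² dx = 49/54, so ||u||_L² = 7*sqrt(6)/18.
∫_0^1/3 (u')² dx = 392*π^2/3, so ||u'||_L² = 14*sqrt(6)*π/3.
Ratio ||u||_L² / ||u'||_L² = 1/(12*π).
Sharp Poincaré constant on H^1_0(0, 1/3) is C_P = L/π = 1/(3*π), achieved by sin(3*π·x).
This is the k = 4 harmonic; the ratio L/(kπ) is strictly less than C_P = L/π, consistent with the sharp inequality ||u||_L² ≤ C_P ||u'||_L².


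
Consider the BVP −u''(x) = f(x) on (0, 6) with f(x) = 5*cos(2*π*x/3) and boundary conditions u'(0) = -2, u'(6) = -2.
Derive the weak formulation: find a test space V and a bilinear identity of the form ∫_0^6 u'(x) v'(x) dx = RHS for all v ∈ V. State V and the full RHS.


V = H^1(0, 6) (v unrestricted at boundary; u is determined up to an additive constant); weak form: ∫_0^6 u'v' dx = ∫_0^6 (5*cos(2*π*x/3)) v dx − 2·v(6) + 2·v(0) for all v ∈ V.

Multiply both sides by a test function v and integrate from 0 to 6:
  ∫_0^6 −u''(x) v(x) dx = ∫_0^6 f(x) v(x) dx.
Integrate the LHS by parts once:
  ∫_0^6 −u'' v dx = −[u'(x) v(x)]_0^6 + ∫_0^6 u'(x) v'(x) dx.
Thus ∫_0^6 u'(x) v'(x) dx = ∫_0^6 f(x) v(x) dx + [u'(x) v(x)]_0^6.
Choose V so that boundary terms are either known or forced to vanish.
u has inhomogeneous Neumann u'(0) = -2, u'(6) = -2. [u' v]_0^6 = (-2)·v(6) − (-2)·v(0) = − 2·v(6) + 2·v(0). Take V = H^1(0, 6); boundary term becomes part of RHS.
Weak formulation: find u (satisfying any essential BC) such that ∫_0^6 u'(x) v'(x) dx = ∫_0^6 f v dx − 2·v(6) + 2·v(0) for all v ∈ V (Neumann data are natural BCs: they enter the RHS as boundary terms).
Substituting f(x) = 5*cos(2*π*x/3), the right-hand side is ∫_0^6 (5*cos(2*π*x/3)) v dx − 2·v(6) + 2·v(0).
Compatibility check (pure Neumann): taking v ≡ 1 ∈ V gives 0 = ∫_0^6 f dx + (-2) − (-2), i.e. ∫_0^6 f dx must equal u'(0) − u'(6) = 0. Indeed ∫_0^6 (5*cos(2*π*x/3)) dx = 0, so the data are compatible. The solution is then unique only up to an additive constant (fix it e.g. by requiring ∫_0^6 u dx = 0).


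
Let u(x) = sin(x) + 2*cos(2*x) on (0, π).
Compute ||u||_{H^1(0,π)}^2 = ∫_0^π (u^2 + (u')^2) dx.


||u||_{H^1(0,π)}^2 = -40/3 + 11*π

u'(x) = -4*sin(2*x) + cos(x).
Expand u² and (u')² and integrate term by term on (0, π), using: for integers n ≥ 1, ∫_0^π sin²(nx) dx = ∫_0^π cos²(nx) dx = π/2; for n ≠ n', ∫_0^π sin(nx)sin(n'x) dx = ∫_0^π cos(nx)cos(n'x) dx = 0; and by product-to-sum, ∫_0^π sin(nx)cos(n'x) dx = ½∫_0^π [sin((n+n')x) + sin((n−n')x)] dx, which is 0 when n+n' is even and 2n/(n²−n'²) when n+n' is odd (it need not vanish on (0, π)).
  u² squared terms: (2)²·∫cos(2x)² dx = 4·π/2 = 2*π;  (1)²·∫sin(x)² dx = 1·π/2 = π/2.
  u² cross terms: 2·(2)·(1)·∫cos(2x)·sin(x) dx = 4·(-2/3) = -8/3.
  So ∫_0^π u² dx = 2*π + π/2 − 8/3 = -8/3 + 5*π/2.
  (u')² squared terms: (-4)²·∫sin(2x)² dx = 16·π/2 = 8*π;  (1)²·∫cos(x)² dx = 1·π/2 = π/2.
  (u')² cross terms: 2·(-4)·(1)·∫sin(2x)·cos(x) dx = -8·(4/3) = -32/3.
  So ∫_0^π (u')² dx = 8*π + π/2 − 32/3 = -32/3 + 17*π/2.
||u||_{H^1}^2 = (-8/3 + 5*π/2) + (-32/3 + 17*π/2) = -40/3 + 11*π.


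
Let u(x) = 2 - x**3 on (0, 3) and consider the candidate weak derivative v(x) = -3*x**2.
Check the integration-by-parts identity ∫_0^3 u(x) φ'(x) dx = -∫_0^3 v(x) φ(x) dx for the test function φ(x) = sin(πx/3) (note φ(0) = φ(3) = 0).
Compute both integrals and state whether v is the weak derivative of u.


LHS = -324/π^3 + 81/π, RHS = -324/π^3 + 81/π. Yes, v = u' weakly.

u(x) = 2 - x**3, classical derivative u'(x) = -3*x**2.
φ(x) = sin(πx/3), so φ'(x) = π*cos(π*x/3)/3.
Note φ(0) = φ(3) = 0, so the boundary term u·φ vanishes.
LHS = ∫_0^3 u(x) φ'(x) dx = ∫_0^3 (-π*x^3*cos(π*x/3)/3 + 2*π*cos(π*x/3)/3) dx. Term by term:
  ∫_0^3 2*π*cos(π*x/3)/3 dx = 0;  ∫_0^3 -π*x^3*cos(π*x/3)/3 dx = -324/π^3 + 81/π.
Sum: 0 + -324/π^3 + 81/π = -324/π^3 + 81/π.
So LHS = -324/π^3 + 81/π.
∫_0^3 v(x) φ(x) dx = ∫_0^3 (-3*x^2*sin(π*x/3)) dx. Term by term:
  ∫_0^3 -3*x^2*sin(π*x/3) dx = -81/π + 324/π^3.
So RHS = -∫_0^3 v(x) φ(x) dx = -324/π^3 + 81/π.
LHS = RHS, so the identity holds for this test φ.
Moreover u is smooth here and v(x) = u'(x) = -3*x**2 pointwise, so the identity holds for every test function. Hence v is the weak derivative of u.


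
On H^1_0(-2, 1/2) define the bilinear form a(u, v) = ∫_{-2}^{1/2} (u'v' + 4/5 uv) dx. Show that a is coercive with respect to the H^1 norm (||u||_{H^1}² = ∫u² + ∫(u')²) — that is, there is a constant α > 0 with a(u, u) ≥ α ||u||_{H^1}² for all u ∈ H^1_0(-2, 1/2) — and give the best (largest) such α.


α = 4*(5 + π^2)/(25 + 4*π^2)

Coercivity of a(·,·) on H^1_0(-2, 1/2) means a(u, u) ≥ α ||u||_{H^1}² for every u ∈ H^1_0.
The interval has length L = 5/2, and Poincaré/coercivity depend only on L. Here a(u, u) = ∫(u')² + (4/5)·∫u².
Here 0 < c = 4/5 < 1. The condition a(u,u) ≥ α||u||_{H^1}² reads (1−α)∫(u')² ≥ (α−c)∫u². Any admissible α is ≤ 1 (rapidly oscillating u have ∫u²/∫(u')² → 0), and α = 1 would force 0 ≥ (1−c)∫u², impossible since c < 1; so 1−α > 0. By the sharp Poincaré inequality on H^1_0 of an interval of length L, ∫(u')² ≥ (π/L)²∫u² with equality for the first sine mode sin(π(x−x₀)/L) (x₀ the left endpoint), so the inequality holds for all u iff (1−α)(π/L)² ≥ α − c, i.e. α ≤ ((π/L)² + c)/((π/L)² + 1) = (1 + c(L/π)²)/(1 + (L/π)²). With (π/L)² = 4*π^2/25 and c = 4/5, the largest admissible constant is α = ((π/L)² + c)/((π/L)² + 1).
Simplifying, α = 4*(5 + π^2)/(25 + 4*π^2).


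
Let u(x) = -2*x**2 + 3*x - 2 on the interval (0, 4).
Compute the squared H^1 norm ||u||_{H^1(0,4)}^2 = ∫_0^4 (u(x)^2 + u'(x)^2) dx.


||u||_{H^1}^2 = 2596/5

The H^1 norm (squared) on an interval (0, L) is
  ||u||_{H^1}^2 = ∫_0^L u(x)^2 dx + ∫_0^L u'(x)^2 dx.
Compute u'(x) = 3 - 4*x.
Then u(x)^2 = 4*x**4 - 12*x**3 + 17*x**2 - 12*x + 4 and u'(x)^2 = 16*x**2 - 24*x + 9.
Integrate each monomial from 0 to 4 using ∫_0^4 c·x^n dx = c·4^(n+1)/(n+1):
  ∫_0^4 u(x)^2 dx = ∫_0^4 (4*x^4 - 12*x^3 + 17*x^2 - 12*x + 4) dx. Term by term:
    ∫_0^4 4*x^4 dx = 4096/5;  ∫_0^4 -12*x^3 dx = -768;  ∫_0^4 17*x^2 dx = 1088/3;
    ∫_0^4 -12*x dx = -96;  ∫_0^4 4 dx = 16.
  Sum: 4096/5 − 768 + 1088/3 − 96 + 16 = 5008/15.
  ∫_0^4 u'(x)^2 dx = ∫_0^4 (16*x^2 - 24*x + 9) dx. Term by term:
    ∫_0^4 16*x^2 dx = 1024/3;  ∫_0^4 -24*x dx = -192;  ∫_0^4 9 dx = 36.
  Sum: 1024/3 − 192 + 36 = 556/3.
Adding: ||u||_{H^1}^2 = 5008/15 + 556/3 = 2596/5.


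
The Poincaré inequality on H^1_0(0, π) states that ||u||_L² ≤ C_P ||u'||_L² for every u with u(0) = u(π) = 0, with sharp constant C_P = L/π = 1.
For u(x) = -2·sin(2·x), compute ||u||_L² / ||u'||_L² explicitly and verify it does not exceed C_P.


||u||_L² / ||u'||_L² = 1/2 < C_P = 1.

u(x) = -2·sin(2·x), so u'(x) = -4*cos(2*x).
Writing u(x) = A·sin(kπx/L) with A = -2 and k = 2, use ∫_0^L sin²(kπx/L) dx = L/2 and ∫_0^L cos²(kπx/L) dx = L/2.
u² = 4·sin²(2·x) and (u')² = 16·cos²(2·x), and each of sin², cos² integrates to L/2 = π/2 over (0, π).
∫_0^π u² dx = 2*π, so ||u||_L² = sqrt(2)*sqrt(π).
∫_0^π (u')² dx = 8*π, so ||u'||_L² = 2*sqrt(2)*sqrt(π).
Ratio ||u||_L² / ||u'||_L² = 1/2.
Sharp Poincaré constant on H^1_0(0, π) is C_P = L/π = 1, achieved by sin(x).
This is the k = 2 harmonic; the ratio L/(kπ) is strictly less than C_P = L/π, consistent with the sharp inequality ||u||_L² ≤ C_P ||u'||_L².


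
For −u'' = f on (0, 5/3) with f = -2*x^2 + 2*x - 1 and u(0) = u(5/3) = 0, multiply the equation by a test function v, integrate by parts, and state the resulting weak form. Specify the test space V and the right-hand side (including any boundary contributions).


V = H^1_0(0, 5/3) (so v(0) = v(5/3) = 0); weak form: ∫_0^5/3 u'v' dx = ∫_0^5/3 (-2*x^2 + 2*x - 1) v dx for all v ∈ V.

Multiply both sides by a test function v and integrate from 0 to 5/3:
  ∫_0^5/3 −u''(x) v(x) dx = ∫_0^5/3 f(x) v(x) dx.
Integrate the LHS by parts once:
  ∫_0^5/3 −u'' v dx = −[u'(x) v(x)]_0^5/3 + ∫_0^5/3 u'(x) v'(x) dx.
Thus ∫_0^5/3 u'(x) v'(x) dx = ∫_0^5/3 f(x) v(x) dx + [u'(x) v(x)]_0^5/3.
Choose V so that boundary terms are either known or forced to vanish.
u is Dirichlet: u(0) = u(5/3) = 0. Let V = H^1_0(0, 5/3); then v(0) = v(5/3) = 0, and [u' v]_0^5/3 = 0.
Weak formulation: find u (satisfying any essential BC) such that ∫_0^5/3 u'(x) v'(x) dx = ∫_0^5/3 f v dx for all v ∈ V.
Substituting f(x) = -2*x^2 + 2*x - 1, the right-hand side is ∫_0^5/3 (-2*x^2 + 2*x - 1) v dx.


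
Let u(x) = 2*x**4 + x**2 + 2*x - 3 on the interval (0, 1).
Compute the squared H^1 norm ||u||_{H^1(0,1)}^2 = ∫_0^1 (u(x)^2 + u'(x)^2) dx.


||u||_{H^1}^2 = 11453/315

The H^1 norm (squared) on an interval (0, L) is
  ||u||_{H^1}^2 = ∫_0^L u(x)^2 dx + ∫_0^L u'(x)^2 dx.
Compute u'(x) = 8*x**3 + 2*x + 2.
Then u(x)^2 = 4*x**8 + 4*x**6 + 8*x**5 - 11*x**4 + 4*x**3 - 2*x**2 - 12*x + 9 and u'(x)^2 = 64*x**6 + 32*x**4 + 32*x**3 + 4*x**2 + 8*x + 4.
Integrate each monomial from 0 to 1 using ∫_0^1 c·x^n dx = c·1^(n+1)/(n+1):
  ∫_0^1 u(x)^2 dx = ∫_0^1 (4*x^8 + 4*x^6 + 8*x^5 - 11*x^4 + 4*x^3 - 2*x^2 - 12*x + 9) dx. Term by term:
    ∫_0^1 4*x^8 dx = 4/9;  ∫_0^1 4*x^6 dx = 4/7;  ∫_0^1 8*x^5 dx = 4/3;
    ∫_0^1 -11*x^4 dx = -11/5;  ∫_0^1 4*x^3 dx = 1;  ∫_0^1 -2*x^2 dx = -2/3;
    ∫_0^1 -12*x dx = -6;  ∫_0^1 9 dx = 9.
  Sum: 4/9 + 4/7 + 4/3 − 11/5 + 1 − 2/3 − 6 + 9 = 1097/315.
  ∫_0^1 u'(x)^2 dx = ∫_0^1 (64*x^6 + 32*x^4 + 32*x^3 + 4*x^2 + 8*x + 4) dx. Term by term:
    ∫_0^1 64*x^6 dx = 64/7;  ∫_0^1 32*x^4 dx = 32/5;  ∫_0^1 32*x^3 dx = 8;
    ∫_0^1 4*x^2 dx = 4/3;  ∫_0^1 8*x dx = 4;  ∫_0^1 4 dx = 4.
  Sum: 64/7 + 32/5 + 8 + 4/3 + 4 + 4 = 3452/105.
Adding: ||u||_{H^1}^2 = 1097/315 + 3452/105 = 11453/315.


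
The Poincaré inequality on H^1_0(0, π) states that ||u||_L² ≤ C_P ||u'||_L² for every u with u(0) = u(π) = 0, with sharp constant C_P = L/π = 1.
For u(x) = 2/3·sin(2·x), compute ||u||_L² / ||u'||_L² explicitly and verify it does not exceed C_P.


||u||_L² / ||u'||_L² = 1/2 < C_P = 1.

u(x) = 2/3·sin(2·x), so u'(x) = 4*cos(2*x)/3.
Writing u(x) = A·sin(kπx/L) with A = 2/3 and k = 2, use ∫_0^L sin²(kπx/L) dx = L/2 and ∫_0^L cos²(kπx/L) dx = L/2.
u² = 4/9·sin²(2·x) and (u')² = 16/9·cos²(2·x), and each of sin², cos² integrates to L/2 = π/2 over (0, π).
∫_0^π u² dx = 2*π/9, so ||u||_L² = sqrt(2)*sqrt(π)/3.
∫_0^π (u')² dx = 8*π/9, so ||u'||_L² = 2*sqrt(2)*sqrt(π)/3.
Ratio ||u||_L² / ||u'||_L² = 1/2.
Sharp Poincaré constant on H^1_0(0, π) is C_P = L/π = 1, achieved by sin(x).
This is the k = 2 harmonic; the ratio L/(kπ) is strictly less than C_P = L/π, consistent with the sharp inequality ||u||_L² ≤ C_P ||u'||_L².


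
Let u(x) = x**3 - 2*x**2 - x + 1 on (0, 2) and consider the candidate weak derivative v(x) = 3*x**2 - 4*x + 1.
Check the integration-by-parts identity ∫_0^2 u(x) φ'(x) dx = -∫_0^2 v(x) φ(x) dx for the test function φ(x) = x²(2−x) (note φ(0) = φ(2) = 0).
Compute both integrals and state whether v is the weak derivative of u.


LHS = 4/3, RHS = -4/3. No, v is not the weak derivative of u.

u(x) = x**3 - 2*x**2 - x + 1, classical derivative u'(x) = 3*x**2 - 4*x - 1.
φ(x) = x²(2−x), so φ'(x) = x*(4 - 3*x).
Note φ(0) = φ(2) = 0, so the boundary term u·φ vanishes.
LHS = ∫_0^2 u(x) φ'(x) dx = ∫_0^2 (-3*x^5 + 10*x^4 - 5*x^3 - 7*x^2 + 4*x) dx. Term by term:
  ∫_0^2 -3*x^5 dx = -32;  ∫_0^2 10*x^4 dx = 64;  ∫_0^2 -5*x^3 dx = -20;
  ∫_0^2 -7*x^2 dx = -56/3;  ∫_0^2 4*x dx = 8.
Sum: -32 + 64 − 20 − 56/3 + 8 = 4/3.
So LHS = 4/3.
∫_0^2 v(x) φ(x) dx = ∫_0^2 (-3*x^5 + 10*x^4 - 9*x^3 + 2*x^2) dx. Term by term:
  ∫_0^2 -3*x^5 dx = -32;  ∫_0^2 10*x^4 dx = 64;  ∫_0^2 -9*x^3 dx = -36;
  ∫_0^2 2*x^2 dx = 16/3.
Sum: -32 + 64 − 36 + 16/3 = 4/3.
So RHS = -∫_0^2 v(x) φ(x) dx = -4/3.
LHS − RHS = 8/3 ≠ 0, so the identity fails.
(For a valid weak derivative the identity must hold for EVERY test function, in particular this one. The failure shows v is NOT the weak derivative of u.)
Correct weak derivative would be u'(x) = 3*x**2 - 4*x - 1.


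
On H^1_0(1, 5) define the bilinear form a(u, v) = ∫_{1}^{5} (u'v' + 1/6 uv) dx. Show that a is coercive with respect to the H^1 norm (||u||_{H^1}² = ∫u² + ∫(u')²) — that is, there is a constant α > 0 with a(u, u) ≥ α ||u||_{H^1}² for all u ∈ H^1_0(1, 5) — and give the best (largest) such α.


α = (8/3 + π^2)/(π^2 + 16)

Coercivity of a(·,·) on H^1_0(1, 5) means a(u, u) ≥ α ||u||_{H^1}² for every u ∈ H^1_0.
The interval has length L = 4, and Poincaré/coercivity depend only on L. Here a(u, u) = ∫(u')² + (1/6)·∫u².
Here 0 < c = 1/6 < 1. The condition a(u,u) ≥ α||u||_{H^1}² reads (1−α)∫(u')² ≥ (α−c)∫u². Any admissible α is ≤ 1 (rapidly oscillating u have ∫u²/∫(u')² → 0), and α = 1 would force 0 ≥ (1−c)∫u², impossible since c < 1; so 1−α > 0. By the sharp Poincaré inequality on H^1_0 of an interval of length L, ∫(u')² ≥ (π/L)²∫u² with equality for the first sine mode sin(π(x−x₀)/L) (x₀ the left endpoint), so the inequality holds for all u iff (1−α)(π/L)² ≥ α − c, i.e. α ≤ ((π/L)² + c)/((π/L)² + 1) = (1 + c(L/π)²)/(1 + (L/π)²). With (π/L)² = π^2/16 and c = 1/6, the largest admissible constant is α = ((π/L)² + c)/((π/L)² + 1).
Simplifying, α = (8/3 + π^2)/(π^2 + 16).


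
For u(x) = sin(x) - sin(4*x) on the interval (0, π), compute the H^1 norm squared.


||u||_{H^1(0,π)}^2 = 19*π/2

u'(x) = cos(x) - 4*cos(4*x).
Expand u² and (u')² and integrate term by term on (0, π), using: for integers n ≥ 1, ∫_0^π sin²(nx) dx = ∫_0^π cos²(nx) dx = π/2; for n ≠ n', ∫_0^π sin(nx)sin(n'x) dx = ∫_0^π cos(nx)cos(n'x) dx = 0; and by product-to-sum, ∫_0^π sin(nx)cos(n'x) dx = ½∫_0^π [sin((n+n')x) + sin((n−n')x)] dx, which is 0 when n+n' is even and 2n/(n²−n'²) when n+n' is odd (it need not vanish on (0, π)).
  u² squared terms: (-1)²·∫sin(4x)² dx = 1·π/2 = π/2;  (1)²·∫sin(x)² dx = 1·π/2 = π/2.
  u² cross terms: 2·(-1)·(1)·∫sin(4x)·sin(x) dx = -2·(0) = 0.
  So ∫_0^π u² dx = π/2 + π/2 + 0 = π.
  (u')² squared terms: (-4)²·∫cos(4x)² dx = 16·π/2 = 8*π;  (1)²·∫cos(x)² dx = 1·π/2 = π/2.
  (u')² cross terms: 2·(-4)·(1)·∫cos(4x)·cos(x) dx = -8·(0) = 0.
  So ∫_0^π (u')² dx = 8*π + π/2 + 0 = 17*π/2.
||u||_{H^1}^2 = (π) + (17*π/2) = 19*π/2.


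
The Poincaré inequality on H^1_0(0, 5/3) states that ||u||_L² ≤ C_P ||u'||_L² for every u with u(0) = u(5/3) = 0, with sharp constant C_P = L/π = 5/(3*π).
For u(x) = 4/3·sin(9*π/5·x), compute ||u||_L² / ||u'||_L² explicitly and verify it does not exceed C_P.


||u||_L² / ||u'||_L² = 5/(9*π) < C_P = 5/(3*π).

u(x) = 4/3·sin(9*π/5·x), so u'(x) = 12*π*cos(9*π*x/5)/5.
Writing u(x) = A·sin(kπx/L) with A = 4/3 and k = 3, use ∫_0^L sin²(kπx/L) dx = L/2 and ∫_0^L cos²(kπx/L) dx = L/2.
u² = 16/9·sin²(9*π/5·x) and (u')² = 144*π^2/25·cos²(9*π/5·x), and each of sin², cos² integrates to L/2 = 5/6 over (0, 5/3).
∫_0^5/3 u² dx = 40/27, so ||u||_L² = 2*sqrt(30)/9.
∫_0^5/3 (u')² dx = 24*π^2/5, so ||u'||_L² = 2*sqrt(30)*π/5.
Ratio ||u||_L² / ||u'||_L² = 5/(9*π).
Sharp Poincaré constant on H^1_0(0, 5/3) is C_P = L/π = 5/(3*π), achieved by sin(3*π/5·x).
This is the k = 3 harmonic; the ratio L/(kπ) is strictly less than C_P = L/π, consistent with the sharp inequality ||u||_L² ≤ C_P ||u'||_L².


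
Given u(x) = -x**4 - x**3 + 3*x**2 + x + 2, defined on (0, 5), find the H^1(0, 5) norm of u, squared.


||u||_{H^1}^2 = 113918825/252

The H^1 norm (squared) on an interval (0, L) is
  ||u||_{H^1}^2 = ∫_0^L u(x)^2 dx + ∫_0^L u'(x)^2 dx.
Compute u'(x) = -4*x**3 - 3*x**2 + 6*x + 1.
Then u(x)^2 = x**8 + 2*x**7 - 5*x**6 - 8*x**5 + 3*x**4 + 2*x**3 + 13*x**2 + 4*x + 4 and u'(x)^2 = 16*x**6 + 24*x**5 - 39*x**4 - 44*x**3 + 30*x**2 + 12*x + 1.
Integrate each monomial from 0 to 5 using ∫_0^5 c·x^n dx = c·5^(n+1)/(n+1):
  ∫_0^5 u(x)^2 dx = ∫_0^5 (x^8 + 2*x^7 - 5*x^6 - 8*x^5 + 3*x^4 + 2*x^3 + 13*x^2 + 4*x + 4) dx. Term by term:
    ∫_0^5 x^8 dx = 1953125/9;  ∫_0^5 2*x^7 dx = 390625/4;  ∫_0^5 -5*x^6 dx = -390625/7;
    ∫_0^5 -8*x^5 dx = -62500/3;  ∫_0^5 3*x^4 dx = 1875;  ∫_0^5 2*x^3 dx = 625/2;
    ∫_0^5 13*x^2 dx = 1625/3;  ∫_0^5 4*x dx = 50;  ∫_0^5 4 dx = 20.
  Sum: 1953125/9 + 390625/4 − 390625/7 − 62500/3 + 1875 + 625/2 + 1625/3 + 50 + 20 = 60689765/252.
  ∫_0^5 u'(x)^2 dx = ∫_0^5 (16*x^6 + 24*x^5 - 39*x^4 - 44*x^3 + 30*x^2 + 12*x + 1) dx. Term by term:
    ∫_0^5 16*x^6 dx = 1250000/7;  ∫_0^5 24*x^5 dx = 62500;  ∫_0^5 -39*x^4 dx = -24375;
    ∫_0^5 -44*x^3 dx = -6875;  ∫_0^5 30*x^2 dx = 1250;  ∫_0^5 12*x dx = 150;
    ∫_0^5 1 dx = 5.
  Sum: 1250000/7 + 62500 − 24375 − 6875 + 1250 + 150 + 5 = 1478585/7.
Adding: ||u||_{H^1}^2 = 60689765/252 + 1478585/7 = 113918825/252.
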